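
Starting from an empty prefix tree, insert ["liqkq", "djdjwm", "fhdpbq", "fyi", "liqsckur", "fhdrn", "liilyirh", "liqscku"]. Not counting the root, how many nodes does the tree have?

32

Trie structure (* marks end of a word):
(root)
├─ d
│  └─ j
│     └─ d
│        └─ j
│           └─ w
│              └─ m *
├─ f
│  ├─ h
│  │  └─ d
│  │     ├─ p
│  │     │  └─ b
│  │     │     └─ q *
│  │     └─ r
│  │        └─ n *
│  └─ y
│     └─ i *
└─ l
   └─ i
      ├─ i
      │  └─ l
      │     └─ y
      │        └─ i
      │           └─ r
      │              └─ h *
      └─ q
         ├─ k
         │  └─ q *
         └─ s
            └─ c
               └─ k
                  └─ u *
                     └─ r *
Counting every labelled node above: 32.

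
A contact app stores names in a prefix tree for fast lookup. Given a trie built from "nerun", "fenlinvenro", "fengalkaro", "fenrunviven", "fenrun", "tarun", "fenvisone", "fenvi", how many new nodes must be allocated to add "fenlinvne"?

2

"fenlinv" is already a path in the trie; the remaining "ne" must be added.
So 9 − 7 = 2 new nodes.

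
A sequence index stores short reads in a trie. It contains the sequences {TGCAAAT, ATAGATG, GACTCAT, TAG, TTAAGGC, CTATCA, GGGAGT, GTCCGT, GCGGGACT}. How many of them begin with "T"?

Traverse to the node for "T", then collect every word in that subtree.
Words under "T": TAG, TGCAAAT, TTAAGGC
Count: 3

3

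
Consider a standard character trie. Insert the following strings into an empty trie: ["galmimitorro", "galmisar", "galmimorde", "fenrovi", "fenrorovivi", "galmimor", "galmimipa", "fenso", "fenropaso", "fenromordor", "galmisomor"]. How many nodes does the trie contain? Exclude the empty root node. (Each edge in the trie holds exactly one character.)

50

Count nodes per top-level branch (shared prefixes stored once):
  'f'-branch (fenromordor, fenropaso, fenrorovivi, fenrovi, fenso): 25 nodes
  'g'-branch (galmimipa, galmimitorro, galmimor, galmimorde, galmisar, galmisomor): 25 nodes
Sum: 50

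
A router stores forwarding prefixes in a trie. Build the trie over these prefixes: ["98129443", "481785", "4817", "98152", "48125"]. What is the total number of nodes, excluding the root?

Trie structure (* marks end of a word):
(root)
├─ 4
│  └─ 8
│     └─ 1
│        ├─ 2
│        │  └─ 5 *
│        └─ 7 *
│           └─ 8
│              └─ 5 *
└─ 9
   └─ 8
      └─ 1
         ├─ 2
         │  └─ 9
         │     └─ 4
         │        └─ 4
         │           └─ 3 *
         └─ 5
            └─ 2 *
Counting every labelled node above: 18.

18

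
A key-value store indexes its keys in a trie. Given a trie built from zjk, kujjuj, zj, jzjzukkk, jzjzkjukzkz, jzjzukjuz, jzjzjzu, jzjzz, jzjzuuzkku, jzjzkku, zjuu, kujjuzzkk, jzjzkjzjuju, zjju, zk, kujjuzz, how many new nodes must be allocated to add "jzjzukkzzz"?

3

Walking "jzjzukkzzz" from the root, the first 7 characters ("jzjzukk") follow existing edges; "z" is the first miss.
New nodes needed: |"jzjzukkzzz"| − 7 = 10 − 7 = 3.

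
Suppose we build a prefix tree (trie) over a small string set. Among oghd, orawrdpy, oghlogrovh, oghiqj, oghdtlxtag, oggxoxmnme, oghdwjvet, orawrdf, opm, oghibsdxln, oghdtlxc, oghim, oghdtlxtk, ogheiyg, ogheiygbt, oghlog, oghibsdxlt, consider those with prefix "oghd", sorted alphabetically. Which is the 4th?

Words with prefix "oghd", in lexicographic order: "oghd", "oghdtlxc", "oghdtlxtag", "oghdtlxtk", "oghdwjvet"
Position 4: oghdtlxtk

oghdtlxtk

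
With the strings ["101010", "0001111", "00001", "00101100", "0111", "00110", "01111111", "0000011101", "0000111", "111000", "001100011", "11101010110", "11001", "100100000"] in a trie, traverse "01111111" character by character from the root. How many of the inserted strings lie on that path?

Traverse "01111111" character by character; count nodes along the way that are marked as word ends.
Prefixes of the query that are stored words: "0111", "01111111"
Count: 2

2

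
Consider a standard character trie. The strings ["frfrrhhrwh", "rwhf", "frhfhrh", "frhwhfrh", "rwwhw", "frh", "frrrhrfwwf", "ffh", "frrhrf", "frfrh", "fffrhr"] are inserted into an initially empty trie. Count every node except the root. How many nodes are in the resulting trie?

45

For each word, the new-node count is its length minus the longest prefix already in the trie:
  "frfrrhhrwh" → 10 new (f, r, f, r, r, h, h, r, w, h)
  "rwhf" → 4 new (r, w, h, f)
  "frhfhrh" → prefix "fr" already present; 5 new (h, f, h, r, h)
  "frhwhfrh" → prefix "frh" already present; 5 new (w, h, f, r, h)
  "rwwhw" → prefix "rw" already present; 3 new (w, h, w)
  "frh" → prefix "frh" already present; 0 new (none)
  "frrrhrfwwf" → prefix "fr" already present; 8 new (r, r, h, r, f, w, w, f)
  "ffh" → prefix "f" already present; 2 new (f, h)
  "frrhrf" → prefix "frr" already present; 3 new (h, r, f)
  "frfrh" → prefix "frfr" already present; 1 new (h)
  "fffrhr" → prefix "ff" already present; 4 new (f, r, h, r)
Total nodes = 10 + 4 + 5 + 5 + 3 + 0 + 8 + 2 + 3 + 1 + 4 = 45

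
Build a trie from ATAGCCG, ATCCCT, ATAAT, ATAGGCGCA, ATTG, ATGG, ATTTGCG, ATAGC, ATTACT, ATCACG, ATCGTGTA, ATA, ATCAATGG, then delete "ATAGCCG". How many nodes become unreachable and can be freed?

2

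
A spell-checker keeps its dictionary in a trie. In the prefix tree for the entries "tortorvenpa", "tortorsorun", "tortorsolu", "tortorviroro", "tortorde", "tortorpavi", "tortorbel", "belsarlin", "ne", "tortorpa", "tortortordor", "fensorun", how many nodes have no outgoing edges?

A leaf is a node with no children — equivalently, the end of a word that is not a proper prefix of any other stored word.
Those words: "belsarlin", "fensorun", "ne", "tortorbel", "tortorde", "tortorpavi", "tortorsolu", "tortorsorun", "tortortordor", "tortorvenpa", "tortorviroro"
Leaf count: 11

11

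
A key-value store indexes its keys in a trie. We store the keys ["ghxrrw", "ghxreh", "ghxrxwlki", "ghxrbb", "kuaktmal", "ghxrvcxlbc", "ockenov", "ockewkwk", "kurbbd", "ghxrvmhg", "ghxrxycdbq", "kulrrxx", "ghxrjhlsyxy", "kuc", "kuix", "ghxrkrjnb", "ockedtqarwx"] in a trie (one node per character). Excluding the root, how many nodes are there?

79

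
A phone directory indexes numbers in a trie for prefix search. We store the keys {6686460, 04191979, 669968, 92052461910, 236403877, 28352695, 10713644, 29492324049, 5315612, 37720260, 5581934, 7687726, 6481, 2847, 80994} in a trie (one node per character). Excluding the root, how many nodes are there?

For each word, the new-node count is its length minus the longest prefix already in the trie:
  "6686460" → 7 new (6, 6, 8, 6, 4, 6, 0)
  "04191979" → 8 new (0, 4, 1, 9, 1, 9, 7, 9)
  "669968" → prefix "66" already present; 4 new (9, 9, 6, 8)
  "92052461910" → 11 new (9, 2, 0, 5, 2, 4, 6, 1, 9, 1, 0)
  "236403877" → 9 new (2, 3, 6, 4, 0, 3, 8, 7, 7)
  "28352695" → prefix "2" already present; 7 new (8, 3, 5, 2, 6, 9, 5)
  "10713644" → 8 new (1, 0, 7, 1, 3, 6, 4, 4)
  "29492324049" → prefix "2" already present; 10 new (9, 4, 9, 2, 3, 2, 4, 0, 4, 9)
  "5315612" → 7 new (5, 3, 1, 5, 6, 1, 2)
  "37720260" → 8 new (3, 7, 7, 2, 0, 2, 6, 0)
  "5581934" → prefix "5" already present; 6 new (5, 8, 1, 9, 3, 4)
  "7687726" → 7 new (7, 6, 8, 7, 7, 2, 6)
  "6481" → prefix "6" already present; 3 new (4, 8, 1)
  "2847" → prefix "28" already present; 2 new (4, 7)
  "80994" → 5 new (8, 0, 9, 9, 4)
Total nodes = 7 + 8 + 4 + 11 + 9 + 7 + 8 + 10 + 7 + 8 + 6 + 7 + 3 + 2 + 5 = 102

102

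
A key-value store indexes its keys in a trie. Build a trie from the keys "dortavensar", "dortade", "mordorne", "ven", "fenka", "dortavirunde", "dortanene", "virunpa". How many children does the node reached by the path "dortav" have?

2

Follow the path "dortav" to its node, then look at its outgoing edges.
Distinct next characters after "dortav": e, i.
That node has 2 child edges.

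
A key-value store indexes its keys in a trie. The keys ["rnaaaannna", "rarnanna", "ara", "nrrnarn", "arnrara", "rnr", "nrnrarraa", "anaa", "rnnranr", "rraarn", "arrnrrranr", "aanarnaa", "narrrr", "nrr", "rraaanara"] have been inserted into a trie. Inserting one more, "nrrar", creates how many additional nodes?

2

Walking "nrrar" from the root, the first 3 characters ("nrr") follow existing edges; "a" is the first miss.
New nodes needed: |"nrrar"| − 3 = 5 − 3 = 2.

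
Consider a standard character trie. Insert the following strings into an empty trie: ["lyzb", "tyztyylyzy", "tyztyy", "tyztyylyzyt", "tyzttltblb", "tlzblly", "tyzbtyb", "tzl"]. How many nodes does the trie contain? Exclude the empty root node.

Trie structure (* marks end of a word):
(root)
├─ l
│  └─ y
│     └─ z
│        └─ b *
└─ t
   ├─ l
   │  └─ z
   │     └─ b
   │        └─ l
   │           └─ l
   │              └─ y *
   ├─ y
   │  └─ z
   │     ├─ b
   │     │  └─ t
   │     │     └─ y
   │     │        └─ b *
   │     └─ t
   │        ├─ t
   │        │  └─ l
   │        │     └─ t
   │        │        └─ b
   │        │           └─ l
   │        │              └─ b *
   │        └─ y
   │           └─ y *
   │              └─ l
   │                 └─ y
   │                    └─ z
   │                       └─ y *
   │                          └─ t *
   └─ z
      └─ l *
Counting every labelled node above: 33.

33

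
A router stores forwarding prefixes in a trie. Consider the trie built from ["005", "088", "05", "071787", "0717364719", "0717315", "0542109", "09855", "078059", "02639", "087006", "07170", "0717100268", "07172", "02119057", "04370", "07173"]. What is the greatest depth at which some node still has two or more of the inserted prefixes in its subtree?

Look for the deepest trie node that still has at least two words in its subtree.
"07173" and "0717315" agree on "07173" (5 characters) before diverging; nothing deeper is shared.
Longest shared-prefix length: 5

5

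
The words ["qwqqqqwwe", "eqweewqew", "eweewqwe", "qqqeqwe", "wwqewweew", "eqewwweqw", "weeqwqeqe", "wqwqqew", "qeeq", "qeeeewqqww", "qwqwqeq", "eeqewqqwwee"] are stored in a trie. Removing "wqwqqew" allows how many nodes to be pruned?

6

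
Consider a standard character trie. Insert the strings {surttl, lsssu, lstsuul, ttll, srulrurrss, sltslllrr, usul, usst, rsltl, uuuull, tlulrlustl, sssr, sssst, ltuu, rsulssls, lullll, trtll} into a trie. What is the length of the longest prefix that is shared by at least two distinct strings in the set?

3

Look for the deepest trie node that still has at least two words in its subtree.
"sssr" and "sssst" agree on "sss" (3 characters) before diverging; nothing deeper is shared.
Longest shared-prefix length: 3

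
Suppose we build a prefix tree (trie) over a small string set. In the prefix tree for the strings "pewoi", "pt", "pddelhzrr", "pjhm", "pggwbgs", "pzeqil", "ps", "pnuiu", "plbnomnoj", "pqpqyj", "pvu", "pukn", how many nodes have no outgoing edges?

Leaves are exactly the stored words that no other stored word extends.
Those words: "pddelhzrr", "pewoi", "pggwbgs", "pjhm", "plbnomnoj", "pnuiu", "pqpqyj", "ps", "pt", "pukn", "pvu", "pzeqil"
Leaf count: 12

12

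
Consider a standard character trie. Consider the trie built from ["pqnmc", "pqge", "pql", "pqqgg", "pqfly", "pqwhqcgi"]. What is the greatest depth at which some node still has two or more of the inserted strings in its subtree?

The deepest shared node is where two words last agree before diverging.
"pqfly" and "pqge" agree on "pq" (2 characters) before diverging; nothing deeper is shared.
Longest shared-prefix length: 2

2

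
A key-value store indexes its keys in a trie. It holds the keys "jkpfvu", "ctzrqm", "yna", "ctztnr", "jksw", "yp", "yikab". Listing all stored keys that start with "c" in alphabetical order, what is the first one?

Words with prefix "c", in lexicographic order: "ctzrqm", "ctztnr"
The 1st is ctzrqm.

ctzrqm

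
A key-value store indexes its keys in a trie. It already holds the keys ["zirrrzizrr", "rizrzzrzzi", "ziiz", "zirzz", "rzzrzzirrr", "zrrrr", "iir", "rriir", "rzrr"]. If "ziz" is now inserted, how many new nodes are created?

1

The longest prefix of "ziz" already in the trie is "zi" (length 2).
So 3 − 2 = 1 new nodes.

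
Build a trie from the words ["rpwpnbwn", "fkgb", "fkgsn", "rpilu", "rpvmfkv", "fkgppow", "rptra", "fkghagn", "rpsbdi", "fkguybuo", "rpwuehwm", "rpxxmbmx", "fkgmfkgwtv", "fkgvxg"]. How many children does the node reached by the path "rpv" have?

Walk "rpv" from the root, arriving at one node.
Distinct next characters after "rpv": m.
That node has 1 child edge.

1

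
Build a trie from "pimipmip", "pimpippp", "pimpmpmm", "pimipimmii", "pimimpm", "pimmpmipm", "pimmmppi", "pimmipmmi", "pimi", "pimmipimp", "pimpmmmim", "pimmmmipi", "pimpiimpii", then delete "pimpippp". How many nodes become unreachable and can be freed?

3

A node on "pimpippp"'s path can go only if nothing else ends at it or branches off below it.
The suffix "ppp" (3 nodes) is used only by "pimpippp"; the node for "pimpi" still has the child "i", so pruning stops there.
Nodes removed: 3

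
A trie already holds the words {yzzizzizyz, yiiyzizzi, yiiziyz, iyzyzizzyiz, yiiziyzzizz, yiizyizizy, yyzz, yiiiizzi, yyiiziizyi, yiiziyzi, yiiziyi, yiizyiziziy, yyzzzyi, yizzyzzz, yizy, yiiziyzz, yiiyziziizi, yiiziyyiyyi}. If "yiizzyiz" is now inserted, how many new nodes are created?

"yiiz" is already a path in the trie; the remaining "zyiz" must be added.
New nodes needed: |"yiizzyiz"| − 4 = 8 − 4 = 4.

4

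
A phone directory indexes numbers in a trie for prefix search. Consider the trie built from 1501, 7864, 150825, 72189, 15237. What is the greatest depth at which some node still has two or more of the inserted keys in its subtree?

3

Equivalently: take the maximum, over all pairs, of their longest common prefix length.
"1501" and "150825" agree on "150" (3 characters) before diverging; nothing deeper is shared.
Longest shared-prefix length: 3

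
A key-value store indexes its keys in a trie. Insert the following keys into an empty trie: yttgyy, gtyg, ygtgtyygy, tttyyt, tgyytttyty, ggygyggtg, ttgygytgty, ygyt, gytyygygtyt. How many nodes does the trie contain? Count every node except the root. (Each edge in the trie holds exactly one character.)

61

Trace insertions, counting only characters that open a new branch:
  "yttgyy" → 6 new (y, t, t, g, y, y)
  "gtyg" → 4 new (g, t, y, g)
  "ygtgtyygy" → prefix "y" already present; 8 new (g, t, g, t, y, y, g, y)
  "tttyyt" → 6 new (t, t, t, y, y, t)
  "tgyytttyty" → prefix "t" already present; 9 new (g, y, y, t, t, t, y, t, y)
  "ggygyggtg" → prefix "g" already present; 8 new (g, y, g, y, g, g, t, g)
  "ttgygytgty" → prefix "tt" already present; 8 new (g, y, g, y, t, g, t, y)
  "ygyt" → prefix "yg" already present; 2 new (y, t)
  "gytyygygtyt" → prefix "g" already present; 10 new (y, t, y, y, g, y, g, t, y, t)
Total nodes = 6 + 4 + 8 + 6 + 9 + 8 + 8 + 2 + 10 = 61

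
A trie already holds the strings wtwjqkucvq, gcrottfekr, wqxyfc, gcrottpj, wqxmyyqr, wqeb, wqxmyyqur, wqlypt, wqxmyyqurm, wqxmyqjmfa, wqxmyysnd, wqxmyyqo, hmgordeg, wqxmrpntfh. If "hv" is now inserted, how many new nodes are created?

1

Walking "hv" from the root, the first 1 characters ("h") follow existing edges; "v" is the first miss.
Each of the 1 remaining characters creates one node.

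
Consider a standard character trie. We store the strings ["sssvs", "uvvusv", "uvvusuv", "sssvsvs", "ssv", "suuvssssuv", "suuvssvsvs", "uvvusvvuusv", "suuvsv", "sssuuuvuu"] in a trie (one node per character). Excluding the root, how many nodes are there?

41

Insert word by word; a character creates a node only if that edge doesn't already exist:
  "sssvs" → 5 new (s, s, s, v, s)
  "uvvusv" → 6 new (u, v, v, u, s, v)
  "uvvusuv" → prefix "uvvus" already present; 2 new (u, v)
  "sssvsvs" → prefix "sssvs" already present; 2 new (v, s)
  "ssv" → prefix "ss" already present; 1 new (v)
  "suuvssssuv" → prefix "s" already present; 9 new (u, u, v, s, s, s, s, u, v)
  "suuvssvsvs" → prefix "suuvss" already present; 4 new (v, s, v, s)
  "uvvusvvuusv" → prefix "uvvusv" already present; 5 new (v, u, u, s, v)
  "suuvsv" → prefix "suuvs" already present; 1 new (v)
  "sssuuuvuu" → prefix "sss" already present; 6 new (u, u, u, v, u, u)
Total nodes = 5 + 6 + 2 + 2 + 1 + 9 + 4 + 5 + 1 + 6 = 41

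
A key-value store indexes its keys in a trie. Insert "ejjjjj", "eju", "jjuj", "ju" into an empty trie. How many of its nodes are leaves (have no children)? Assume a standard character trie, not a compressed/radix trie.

4

A leaf is a node with no children — equivalently, the end of a word that is not a proper prefix of any other stored word.
Those words: "ejjjjj", "eju", "jjuj", "ju"
Leaf count: 4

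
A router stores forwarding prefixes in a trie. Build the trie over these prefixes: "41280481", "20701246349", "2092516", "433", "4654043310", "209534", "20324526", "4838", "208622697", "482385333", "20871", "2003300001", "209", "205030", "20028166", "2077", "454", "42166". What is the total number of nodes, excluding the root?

87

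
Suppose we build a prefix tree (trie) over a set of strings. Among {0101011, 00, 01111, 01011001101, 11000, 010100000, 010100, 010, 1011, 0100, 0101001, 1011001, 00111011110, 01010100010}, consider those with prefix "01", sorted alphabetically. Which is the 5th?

DFS of the "01" subtree visits, in order: "010", "0100", "010100", "010100000", "0101001", "01010100010", "0101011", "01011001101", "01111"
The 5th is 0101001.

0101001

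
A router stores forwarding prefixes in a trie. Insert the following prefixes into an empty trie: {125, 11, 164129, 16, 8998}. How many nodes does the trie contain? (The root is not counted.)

13

Trie structure (* marks end of a word):
(root)
├─ 1
│  ├─ 1 *
│  ├─ 2
│  │  └─ 5 *
│  └─ 6 *
│     └─ 4
│        └─ 1
│           └─ 2
│              └─ 9 *
└─ 8
   └─ 9
      └─ 9
         └─ 8 *
Counting every labelled node above: 13.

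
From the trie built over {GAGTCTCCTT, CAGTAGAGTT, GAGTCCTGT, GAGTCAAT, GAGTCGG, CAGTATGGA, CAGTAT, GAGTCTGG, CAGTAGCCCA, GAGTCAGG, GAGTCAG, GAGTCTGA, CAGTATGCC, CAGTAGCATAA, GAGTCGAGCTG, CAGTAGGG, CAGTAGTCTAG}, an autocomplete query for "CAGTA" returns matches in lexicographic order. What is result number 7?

CAGTATGCC

Words with prefix "CAGTA", in lexicographic order: "CAGTAGAGTT", "CAGTAGCATAA", "CAGTAGCCCA", "CAGTAGGG", "CAGTAGTCTAG", "CAGTAT", "CAGTATGCC", "CAGTATGGA"
The 7th is CAGTATGCC.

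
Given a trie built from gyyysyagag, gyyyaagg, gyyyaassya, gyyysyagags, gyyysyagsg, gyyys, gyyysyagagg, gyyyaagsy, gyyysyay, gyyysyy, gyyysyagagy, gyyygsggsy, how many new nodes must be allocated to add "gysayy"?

4

Walking "gysayy" from the root, the first 2 characters ("gy") follow existing edges; "s" is the first miss.
Each of the 4 remaining characters creates one node.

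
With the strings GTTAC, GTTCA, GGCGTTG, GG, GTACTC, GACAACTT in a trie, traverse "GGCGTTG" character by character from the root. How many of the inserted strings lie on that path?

2

Traverse "GGCGTTG" character by character; count nodes along the way that are marked as word ends.
Prefixes of the query that are stored words: "GG", "GGCGTTG"
Count: 2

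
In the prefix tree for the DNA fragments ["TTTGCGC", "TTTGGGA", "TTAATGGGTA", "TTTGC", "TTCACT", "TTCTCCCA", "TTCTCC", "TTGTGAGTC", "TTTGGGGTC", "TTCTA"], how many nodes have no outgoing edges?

Leaves are exactly the stored words that no other stored word extends.
Those words: "TTAATGGGTA", "TTCACT", "TTCTA", "TTCTCCCA", "TTGTGAGTC", "TTTGCGC", "TTTGGGA", "TTTGGGGTC"
Leaf count: 8

8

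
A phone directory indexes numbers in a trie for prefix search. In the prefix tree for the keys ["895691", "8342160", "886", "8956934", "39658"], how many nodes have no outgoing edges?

A leaf is a node with no children — equivalently, the end of a word that is not a proper prefix of any other stored word.
Those words: "39658", "8342160", "886", "895691", "8956934"
Leaf count: 5

5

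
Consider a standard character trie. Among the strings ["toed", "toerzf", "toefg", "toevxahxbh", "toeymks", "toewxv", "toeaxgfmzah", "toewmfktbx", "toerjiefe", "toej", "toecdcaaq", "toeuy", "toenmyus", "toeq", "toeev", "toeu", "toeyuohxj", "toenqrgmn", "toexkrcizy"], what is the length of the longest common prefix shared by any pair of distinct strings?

4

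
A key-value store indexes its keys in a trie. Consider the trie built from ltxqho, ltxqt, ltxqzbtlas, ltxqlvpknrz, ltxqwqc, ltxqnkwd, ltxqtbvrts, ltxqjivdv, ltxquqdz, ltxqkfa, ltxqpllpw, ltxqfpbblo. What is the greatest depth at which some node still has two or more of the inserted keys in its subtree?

Look for the deepest trie node that still has at least two words in its subtree.
e.g. "ltxqt" and "ltxqtbvrts" share the prefix "ltxqt" of length 5; no pair shares a longer one.
Longest shared-prefix length: 5

5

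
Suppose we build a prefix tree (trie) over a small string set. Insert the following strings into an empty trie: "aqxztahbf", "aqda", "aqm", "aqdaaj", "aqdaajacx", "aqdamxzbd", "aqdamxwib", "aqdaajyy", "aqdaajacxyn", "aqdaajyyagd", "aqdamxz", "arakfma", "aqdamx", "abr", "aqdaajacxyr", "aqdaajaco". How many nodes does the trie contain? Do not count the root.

42

For each word, the new-node count is its length minus the longest prefix already in the trie:
  "aqxztahbf" → 9 new (a, q, x, z, t, a, h, b, f)
  "aqda" → prefix "aq" already present; 2 new (d, a)
  "aqm" → prefix "aq" already present; 1 new (m)
  "aqdaaj" → prefix "aqda" already present; 2 new (a, j)
  "aqdaajacx" → prefix "aqdaaj" already present; 3 new (a, c, x)
  "aqdamxzbd" → prefix "aqda" already present; 5 new (m, x, z, b, d)
  "aqdamxwib" → prefix "aqdamx" already present; 3 new (w, i, b)
  "aqdaajyy" → prefix "aqdaaj" already present; 2 new (y, y)
  "aqdaajacxyn" → prefix "aqdaajacx" already present; 2 new (y, n)
  "aqdaajyyagd" → prefix "aqdaajyy" already present; 3 new (a, g, d)
  "aqdamxz" → prefix "aqdamxz" already present; 0 new (none)
  "arakfma" → prefix "a" already present; 6 new (r, a, k, f, m, a)
  "aqdamx" → prefix "aqdamx" already present; 0 new (none)
  "abr" → prefix "a" already present; 2 new (b, r)
  "aqdaajacxyr" → prefix "aqdaajacxy" already present; 1 new (r)
  "aqdaajaco" → prefix "aqdaajac" already present; 1 new (o)
Total nodes = 9 + 2 + 1 + 2 + 3 + 5 + 3 + 2 + 2 + 3 + 0 + 6 + 0 + 2 + 1 + 1 = 42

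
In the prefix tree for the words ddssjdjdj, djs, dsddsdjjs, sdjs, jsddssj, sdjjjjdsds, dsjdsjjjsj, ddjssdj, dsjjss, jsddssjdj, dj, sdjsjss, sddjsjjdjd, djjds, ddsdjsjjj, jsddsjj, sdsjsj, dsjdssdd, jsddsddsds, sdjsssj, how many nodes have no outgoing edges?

17

A leaf is a node with no children — equivalently, the end of a word that is not a proper prefix of any other stored word.
Those words: "ddjssdj", "ddsdjsjjj", "ddssjdjdj", "djjds", "djs", "dsddsdjjs", "dsjdsjjjsj", "dsjdssdd", "dsjjss", "jsddsddsds", "jsddsjj", "jsddssjdj", "sddjsjjdjd", "sdjjjjdsds", "sdjsjss", "sdjsssj", "sdsjsj"
Leaf count: 17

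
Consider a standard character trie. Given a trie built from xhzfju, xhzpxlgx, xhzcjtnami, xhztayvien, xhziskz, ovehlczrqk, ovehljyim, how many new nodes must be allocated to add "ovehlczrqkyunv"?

The longest prefix of "ovehlczrqkyunv" already in the trie is "ovehlczrqk" (length 10).
Each of the 4 remaining characters creates one node.

4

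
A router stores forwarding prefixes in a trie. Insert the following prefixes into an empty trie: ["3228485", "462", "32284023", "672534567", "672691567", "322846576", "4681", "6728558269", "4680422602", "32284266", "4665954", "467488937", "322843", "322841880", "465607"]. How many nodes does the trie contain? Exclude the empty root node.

Count nodes per top-level branch (shared prefixes stored once):
  '3'-branch (32284023, 322841880, 32284266, 322843, 322846576, 3228485): 22 nodes
  '4'-branch (462, 465607, 4665954, 467488937, 4680422602, 4681): 28 nodes
  '6'-branch (672534567, 672691567, 6728558269): 22 nodes
Sum: 72

72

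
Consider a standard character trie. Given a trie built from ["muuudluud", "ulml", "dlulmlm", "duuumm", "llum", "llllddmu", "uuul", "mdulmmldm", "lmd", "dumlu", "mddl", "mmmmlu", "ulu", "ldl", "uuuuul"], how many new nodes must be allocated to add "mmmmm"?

The longest prefix of "mmmmm" already in the trie is "mmmm" (length 4).
New nodes needed: |"mmmmm"| − 4 = 5 − 4 = 1.

1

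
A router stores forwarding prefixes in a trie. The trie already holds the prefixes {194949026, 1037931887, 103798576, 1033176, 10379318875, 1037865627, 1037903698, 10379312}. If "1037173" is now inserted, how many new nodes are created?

3

The longest prefix of "1037173" already in the trie is "1037" (length 4).
Each of the 3 remaining characters creates one node.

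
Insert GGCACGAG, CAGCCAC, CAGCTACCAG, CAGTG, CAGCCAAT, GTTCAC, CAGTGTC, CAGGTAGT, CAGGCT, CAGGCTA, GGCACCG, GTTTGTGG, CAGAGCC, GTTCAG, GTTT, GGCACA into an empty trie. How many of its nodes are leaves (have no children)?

13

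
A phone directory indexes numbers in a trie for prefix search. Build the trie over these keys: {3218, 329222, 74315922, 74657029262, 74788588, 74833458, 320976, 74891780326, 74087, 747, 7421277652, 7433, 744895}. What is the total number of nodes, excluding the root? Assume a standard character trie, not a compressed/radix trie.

For each word, the new-node count is its length minus the longest prefix already in the trie:
  "3218" → 4 new (3, 2, 1, 8)
  "329222" → prefix "32" already present; 4 new (9, 2, 2, 2)
  "74315922" → 8 new (7, 4, 3, 1, 5, 9, 2, 2)
  "74657029262" → prefix "74" already present; 9 new (6, 5, 7, 0, 2, 9, 2, 6, 2)
  "74788588" → prefix "74" already present; 6 new (7, 8, 8, 5, 8, 8)
  "74833458" → prefix "74" already present; 6 new (8, 3, 3, 4, 5, 8)
  "320976" → prefix "32" already present; 4 new (0, 9, 7, 6)
  "74891780326" → prefix "748" already present; 8 new (9, 1, 7, 8, 0, 3, 2, 6)
  "74087" → prefix "74" already present; 3 new (0, 8, 7)
  "747" → prefix "747" already present; 0 new (none)
  "7421277652" → prefix "74" already present; 8 new (2, 1, 2, 7, 7, 6, 5, 2)
  "7433" → prefix "743" already present; 1 new (3)
  "744895" → prefix "74" already present; 4 new (4, 8, 9, 5)
Total nodes = 4 + 4 + 8 + 9 + 6 + 6 + 4 + 8 + 3 + 0 + 8 + 1 + 4 = 65

65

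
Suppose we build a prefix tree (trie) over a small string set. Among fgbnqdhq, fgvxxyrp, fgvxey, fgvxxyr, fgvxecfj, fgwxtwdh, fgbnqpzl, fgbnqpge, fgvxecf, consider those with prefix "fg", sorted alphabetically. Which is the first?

fgbnqdhq

DFS of the "fg" subtree visits, in order: "fgbnqdhq", "fgbnqpge", "fgbnqpzl", "fgvxecf", "fgvxecfj", "fgvxey", "fgvxxyr", "fgvxxyrp", "fgwxtwdh"
The 1st is fgbnqdhq.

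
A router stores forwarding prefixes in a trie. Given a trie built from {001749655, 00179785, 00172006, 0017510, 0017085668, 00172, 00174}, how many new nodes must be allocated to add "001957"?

3

The longest prefix of "001957" already in the trie is "001" (length 3).
So 6 − 3 = 3 new nodes.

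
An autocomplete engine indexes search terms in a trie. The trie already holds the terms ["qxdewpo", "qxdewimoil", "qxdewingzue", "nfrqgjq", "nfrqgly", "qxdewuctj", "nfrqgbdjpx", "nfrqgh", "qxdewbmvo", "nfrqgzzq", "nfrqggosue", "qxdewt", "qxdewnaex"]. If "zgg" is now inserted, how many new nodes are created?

3

Nothing in the trie begins with "z"; the whole of "zgg" is new.
3 − 0 = 3 new nodes.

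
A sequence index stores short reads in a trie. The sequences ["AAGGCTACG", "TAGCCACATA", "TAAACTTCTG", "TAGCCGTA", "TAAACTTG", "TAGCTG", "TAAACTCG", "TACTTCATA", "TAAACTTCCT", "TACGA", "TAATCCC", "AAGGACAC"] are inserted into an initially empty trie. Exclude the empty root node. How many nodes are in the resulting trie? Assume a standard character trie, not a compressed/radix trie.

Insert word by word; a character creates a node only if that edge doesn't already exist:
  "AAGGCTACG" → 9 new (A, A, G, G, C, T, A, C, G)
  "TAGCCACATA" → 10 new (T, A, G, C, C, A, C, A, T, A)
  "TAAACTTCTG" → prefix "TA" already present; 8 new (A, A, C, T, T, C, T, G)
  "TAGCCGTA" → prefix "TAGCC" already present; 3 new (G, T, A)
  "TAAACTTG" → prefix "TAAACTT" already present; 1 new (G)
  "TAGCTG" → prefix "TAGC" already present; 2 new (T, G)
  "TAAACTCG" → prefix "TAAACT" already present; 2 new (C, G)
  "TACTTCATA" → prefix "TA" already present; 7 new (C, T, T, C, A, T, A)
  "TAAACTTCCT" → prefix "TAAACTTC" already present; 2 new (C, T)
  "TACGA" → prefix "TAC" already present; 2 new (G, A)
  "TAATCCC" → prefix "TAA" already present; 4 new (T, C, C, C)
  "AAGGACAC" → prefix "AAGG" already present; 4 new (A, C, A, C)
Total nodes = 9 + 10 + 8 + 3 + 1 + 2 + 2 + 7 + 2 + 2 + 4 + 4 = 54

54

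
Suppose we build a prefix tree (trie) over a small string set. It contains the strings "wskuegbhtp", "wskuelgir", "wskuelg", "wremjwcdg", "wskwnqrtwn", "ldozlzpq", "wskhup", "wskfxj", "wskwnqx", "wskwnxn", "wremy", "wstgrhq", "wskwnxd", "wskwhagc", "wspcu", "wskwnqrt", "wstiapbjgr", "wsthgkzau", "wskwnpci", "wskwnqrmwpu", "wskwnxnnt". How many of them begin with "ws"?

18

Traverse to the node for "ws", then collect every word in that subtree.
Words under "ws": wskfxj, wskhup, wskuegbhtp, wskuelg, wskuelgir, wskwhagc, wskwnpci, wskwnqrmwpu, wskwnqrt, wskwnqrtwn, wskwnqx, wskwnxd, wskwnxn, wskwnxnnt, wspcu, wstgrhq, wsthgkzau, wstiapbjgr
Count: 18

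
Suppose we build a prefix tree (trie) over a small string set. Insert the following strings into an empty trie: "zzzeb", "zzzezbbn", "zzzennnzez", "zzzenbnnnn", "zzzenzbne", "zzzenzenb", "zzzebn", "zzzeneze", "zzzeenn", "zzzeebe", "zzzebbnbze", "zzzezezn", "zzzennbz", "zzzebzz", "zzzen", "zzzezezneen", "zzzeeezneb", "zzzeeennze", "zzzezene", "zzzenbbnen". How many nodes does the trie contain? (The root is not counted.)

66

Insert word by word; a character creates a node only if that edge doesn't already exist:
  "zzzeb" → 5 new (z, z, z, e, b)
  "zzzezbbn" → prefix "zzze" already present; 4 new (z, b, b, n)
  "zzzennnzez" → prefix "zzze" already present; 6 new (n, n, n, z, e, z)
  "zzzenbnnnn" → prefix "zzzen" already present; 5 new (b, n, n, n, n)
  "zzzenzbne" → prefix "zzzen" already present; 4 new (z, b, n, e)
  "zzzenzenb" → prefix "zzzenz" already present; 3 new (e, n, b)
  "zzzebn" → prefix "zzzeb" already present; 1 new (n)
  "zzzeneze" → prefix "zzzen" already present; 3 new (e, z, e)
  "zzzeenn" → prefix "zzze" already present; 3 new (e, n, n)
  "zzzeebe" → prefix "zzzee" already present; 2 new (b, e)
  "zzzebbnbze" → prefix "zzzeb" already present; 5 new (b, n, b, z, e)
  "zzzezezn" → prefix "zzzez" already present; 3 new (e, z, n)
  "zzzennbz" → prefix "zzzenn" already present; 2 new (b, z)
  "zzzebzz" → prefix "zzzeb" already present; 2 new (z, z)
  "zzzen" → prefix "zzzen" already present; 0 new (none)
  "zzzezezneen" → prefix "zzzezezn" already present; 3 new (e, e, n)
  "zzzeeezneb" → prefix "zzzee" already present; 5 new (e, z, n, e, b)
  "zzzeeennze" → prefix "zzzeee" already present; 4 new (n, n, z, e)
  "zzzezene" → prefix "zzzeze" already present; 2 new (n, e)
  "zzzenbbnen" → prefix "zzzenb" already present; 4 new (b, n, e, n)
Total nodes = 5 + 4 + 6 + 5 + 4 + 3 + 1 + 3 + 3 + 2 + 5 + 3 + 2 + 2 + 0 + 3 + 5 + 4 + 2 + 4 = 66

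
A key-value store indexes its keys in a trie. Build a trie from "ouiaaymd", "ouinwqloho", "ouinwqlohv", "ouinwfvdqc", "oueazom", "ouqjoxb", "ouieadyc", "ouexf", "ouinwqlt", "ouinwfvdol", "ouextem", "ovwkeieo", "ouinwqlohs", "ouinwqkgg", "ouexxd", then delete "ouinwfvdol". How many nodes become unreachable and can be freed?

2

A node on "ouinwfvdol"'s path can go only if nothing else ends at it or branches off below it.
The suffix "ol" (2 nodes) is used only by "ouinwfvdol"; the node for "ouinwfvd" still has the child "q", so pruning stops there.
Nodes removed: 2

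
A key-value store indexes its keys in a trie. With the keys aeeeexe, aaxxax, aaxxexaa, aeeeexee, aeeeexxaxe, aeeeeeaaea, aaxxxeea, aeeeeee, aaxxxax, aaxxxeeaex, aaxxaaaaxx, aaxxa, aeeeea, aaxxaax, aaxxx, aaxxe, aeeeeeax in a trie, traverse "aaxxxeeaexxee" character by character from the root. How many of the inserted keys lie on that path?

Traverse "aaxxxeeaexxee" character by character; count nodes along the way that are marked as word ends.
Prefixes of the query that are stored words: "aaxxx", "aaxxxeea", "aaxxxeeaex"
Count: 3

3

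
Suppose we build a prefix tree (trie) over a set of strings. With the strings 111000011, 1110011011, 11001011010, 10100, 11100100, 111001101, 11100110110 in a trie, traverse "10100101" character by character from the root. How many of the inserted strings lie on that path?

1

Traverse "10100101" character by character; count nodes along the way that are marked as word ends.
Prefixes of the query that are stored words: "10100"
Count: 1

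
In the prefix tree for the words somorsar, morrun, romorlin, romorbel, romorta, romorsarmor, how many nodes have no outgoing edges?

Leaves are exactly the stored words that no other stored word extends.
Those words: "morrun", "romorbel", "romorlin", "romorsarmor", "romorta", "somorsar"
Leaf count: 6

6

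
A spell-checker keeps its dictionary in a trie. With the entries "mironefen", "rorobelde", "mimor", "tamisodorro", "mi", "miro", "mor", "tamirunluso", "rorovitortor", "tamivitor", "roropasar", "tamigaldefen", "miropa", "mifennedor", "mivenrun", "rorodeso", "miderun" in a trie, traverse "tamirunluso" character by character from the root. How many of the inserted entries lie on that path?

Check each prefix of "tamirunluso" against the stored set — each match is an end-marker on the path.
Prefixes of the query that are stored words: "tamirunluso"
Count: 1

1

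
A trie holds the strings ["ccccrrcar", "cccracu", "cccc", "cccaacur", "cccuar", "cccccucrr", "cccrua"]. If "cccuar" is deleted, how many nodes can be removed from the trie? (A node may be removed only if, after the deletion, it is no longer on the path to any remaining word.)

3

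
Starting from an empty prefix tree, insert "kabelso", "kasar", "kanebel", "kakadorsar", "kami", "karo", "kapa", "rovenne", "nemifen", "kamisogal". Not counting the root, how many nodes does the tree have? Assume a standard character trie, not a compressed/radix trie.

48

Insert word by word; a character creates a node only if that edge doesn't already exist:
  "kabelso" → 7 new (k, a, b, e, l, s, o)
  "kasar" → prefix "ka" already present; 3 new (s, a, r)
  "kanebel" → prefix "ka" already present; 5 new (n, e, b, e, l)
  "kakadorsar" → prefix "ka" already present; 8 new (k, a, d, o, r, s, a, r)
  "kami" → prefix "ka" already present; 2 new (m, i)
  "karo" → prefix "ka" already present; 2 new (r, o)
  "kapa" → prefix "ka" already present; 2 new (p, a)
  "rovenne" → 7 new (r, o, v, e, n, n, e)
  "nemifen" → 7 new (n, e, m, i, f, e, n)
  "kamisogal" → prefix "kami" already present; 5 new (s, o, g, a, l)
Total nodes = 7 + 3 + 5 + 8 + 2 + 2 + 2 + 7 + 7 + 5 = 48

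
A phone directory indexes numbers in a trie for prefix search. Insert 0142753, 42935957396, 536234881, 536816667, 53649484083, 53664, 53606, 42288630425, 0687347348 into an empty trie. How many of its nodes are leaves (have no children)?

9

A leaf is a node with no children — equivalently, the end of a word that is not a proper prefix of any other stored word.
Those words: "0142753", "0687347348", "42288630425", "42935957396", "53606", "536234881", "53649484083", "53664", "536816667"
Leaf count: 9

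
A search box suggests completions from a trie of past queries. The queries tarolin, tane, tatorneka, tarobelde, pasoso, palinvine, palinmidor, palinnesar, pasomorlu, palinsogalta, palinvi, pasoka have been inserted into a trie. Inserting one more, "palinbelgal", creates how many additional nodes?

6

Walking "palinbelgal" from the root, the first 5 characters ("palin") follow existing edges; "b" is the first miss.
So 11 − 5 = 6 new nodes.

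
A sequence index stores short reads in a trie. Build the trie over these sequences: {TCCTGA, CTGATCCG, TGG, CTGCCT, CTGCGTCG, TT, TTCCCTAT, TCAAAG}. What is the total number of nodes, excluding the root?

34

Trie structure (* marks end of a word):
(root)
├─ C
│  └─ T
│     └─ G
│        ├─ A
│        │  └─ T
│        │     └─ C
│        │        └─ C
│        │           └─ G *
│        └─ C
│           ├─ C
│           │  └─ T *
│           └─ G
│              └─ T
│                 └─ C
│                    └─ G *
└─ T
   ├─ C
   │  ├─ A
   │  │  └─ A
   │  │     └─ A
   │  │        └─ G *
   │  └─ C
   │     └─ T
   │        └─ G
   │           └─ A *
   ├─ G
   │  └─ G *
   └─ T *
      └─ C
         └─ C
            └─ C
               └─ T
                  └─ A
                     └─ T *
Counting every labelled node above: 34.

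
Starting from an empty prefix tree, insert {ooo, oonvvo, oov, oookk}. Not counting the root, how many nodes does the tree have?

10

Insert word by word; a character creates a node only if that edge doesn't already exist:
  "ooo" → 3 new (o, o, o)
  "oonvvo" → prefix "oo" already present; 4 new (n, v, v, o)
  "oov" → prefix "oo" already present; 1 new (v)
  "oookk" → prefix "ooo" already present; 2 new (k, k)
Total nodes = 3 + 4 + 1 + 2 = 10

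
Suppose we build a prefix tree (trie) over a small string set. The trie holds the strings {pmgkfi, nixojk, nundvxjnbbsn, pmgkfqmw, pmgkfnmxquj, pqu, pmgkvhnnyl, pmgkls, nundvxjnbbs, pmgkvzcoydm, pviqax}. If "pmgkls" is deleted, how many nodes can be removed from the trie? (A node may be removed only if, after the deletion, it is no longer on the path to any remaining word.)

A node on "pmgkls"'s path can go only if nothing else ends at it or branches off below it.
The suffix "ls" (2 nodes) is used only by "pmgkls"; the node for "pmgk" still has the child "f", so pruning stops there.
Nodes removed: 2

2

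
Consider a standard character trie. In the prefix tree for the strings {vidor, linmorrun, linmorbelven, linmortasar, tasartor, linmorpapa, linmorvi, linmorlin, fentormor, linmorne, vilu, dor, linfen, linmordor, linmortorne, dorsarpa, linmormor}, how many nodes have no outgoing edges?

Leaves are exactly the stored words that no other stored word extends.
Those words: "dorsarpa", "fentormor", "linfen", "linmorbelven", "linmordor", "linmorlin", "linmormor", "linmorne", "linmorpapa", "linmorrun", "linmortasar", "linmortorne", "linmorvi", "tasartor", "vidor", "vilu"
Leaf count: 16

16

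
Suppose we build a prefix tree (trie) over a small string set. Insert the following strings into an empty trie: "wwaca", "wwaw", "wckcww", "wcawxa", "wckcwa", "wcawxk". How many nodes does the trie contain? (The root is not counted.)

17

Insert word by word; a character creates a node only if that edge doesn't already exist:
  "wwaca" → 5 new (w, w, a, c, a)
  "wwaw" → prefix "wwa" already present; 1 new (w)
  "wckcww" → prefix "w" already present; 5 new (c, k, c, w, w)
  "wcawxa" → prefix "wc" already present; 4 new (a, w, x, a)
  "wckcwa" → prefix "wckcw" already present; 1 new (a)
  "wcawxk" → prefix "wcawx" already present; 1 new (k)
Total nodes = 5 + 1 + 5 + 4 + 1 + 1 = 17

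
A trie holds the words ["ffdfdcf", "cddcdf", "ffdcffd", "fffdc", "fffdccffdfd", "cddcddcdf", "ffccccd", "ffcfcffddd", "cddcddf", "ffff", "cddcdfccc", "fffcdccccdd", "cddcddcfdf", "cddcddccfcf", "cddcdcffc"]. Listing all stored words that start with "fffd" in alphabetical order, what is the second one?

Words with prefix "fffd", in lexicographic order: "fffdc", "fffdccffdfd"
Position 2: fffdccffdfd

fffdccffdfd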